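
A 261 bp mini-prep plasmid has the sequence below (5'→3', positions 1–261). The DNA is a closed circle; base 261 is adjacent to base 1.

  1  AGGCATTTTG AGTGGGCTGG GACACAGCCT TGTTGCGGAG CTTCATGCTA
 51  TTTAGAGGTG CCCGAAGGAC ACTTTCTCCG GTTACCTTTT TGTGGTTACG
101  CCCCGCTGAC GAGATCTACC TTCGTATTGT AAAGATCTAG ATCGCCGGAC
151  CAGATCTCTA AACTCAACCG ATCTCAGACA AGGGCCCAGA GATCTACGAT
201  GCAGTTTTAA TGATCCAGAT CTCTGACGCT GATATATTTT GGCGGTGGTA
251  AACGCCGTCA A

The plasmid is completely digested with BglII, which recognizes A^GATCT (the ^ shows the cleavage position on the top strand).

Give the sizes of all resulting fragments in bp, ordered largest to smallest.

BglII sites (AGATCT) start at positions 112, 133, 152, 190, 217.
BglII cuts after the first base of each site, so after positions 112, 133, 152, 190, 217.
Circular molecule, 5 cuts → 5 fragments:
  113–133 → 21 bp
  134–152 → 19 bp
  153–190 → 38 bp
  191–217 → 27 bp
  218–261 then 1–112 → 44 + 112 = 156 bp
Sorted largest to smallest: 156, 38, 27, 21, 19 bp.

156, 38, 27, 21, 19 bp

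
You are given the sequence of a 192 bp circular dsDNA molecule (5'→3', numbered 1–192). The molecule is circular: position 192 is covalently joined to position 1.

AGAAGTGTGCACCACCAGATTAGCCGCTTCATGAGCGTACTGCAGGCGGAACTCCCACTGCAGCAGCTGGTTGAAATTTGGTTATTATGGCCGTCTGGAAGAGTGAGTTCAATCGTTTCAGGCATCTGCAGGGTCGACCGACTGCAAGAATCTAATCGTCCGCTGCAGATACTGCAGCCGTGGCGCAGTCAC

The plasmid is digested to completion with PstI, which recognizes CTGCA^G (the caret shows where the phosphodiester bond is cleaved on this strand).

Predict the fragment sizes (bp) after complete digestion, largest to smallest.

PstI sites (CTGCAG) start at positions 40, 58, 126, 163, 172.
PstI cuts after base 5 of each site (before the last base), so after positions 44, 62, 130, 167, 176.
Circular molecule, 5 cuts → 5 fragments:
  45–62 → 18 bp
  63–130 → 68 bp
  131–167 → 37 bp
  168–176 → 9 bp
  177–192 then 1–44 → 16 + 44 = 60 bp
Sorted largest to smallest: 68, 60, 37, 18, 9 bp.

68, 60, 37, 18, 9 bp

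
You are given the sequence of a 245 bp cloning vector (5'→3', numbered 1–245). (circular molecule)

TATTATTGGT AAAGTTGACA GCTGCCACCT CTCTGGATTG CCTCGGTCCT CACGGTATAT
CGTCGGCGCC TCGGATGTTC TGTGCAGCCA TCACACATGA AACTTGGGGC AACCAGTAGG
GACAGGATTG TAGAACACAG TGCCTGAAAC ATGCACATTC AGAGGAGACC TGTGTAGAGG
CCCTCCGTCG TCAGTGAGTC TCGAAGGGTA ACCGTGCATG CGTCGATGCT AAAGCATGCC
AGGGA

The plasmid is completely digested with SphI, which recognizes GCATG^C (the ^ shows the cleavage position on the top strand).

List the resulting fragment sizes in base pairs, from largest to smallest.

227, 18 bp

SphI sites (GCATGC) start at positions 216, 234.
SphI cuts after base 5 of each site (before the last base), so after positions 220, 238.
Circular molecule, 2 cuts → 2 fragments:
  221–238 → 18 bp
  239–245 then 1–220 → 7 + 220 = 227 bp
Sorted largest to smallest: 227, 18 bp.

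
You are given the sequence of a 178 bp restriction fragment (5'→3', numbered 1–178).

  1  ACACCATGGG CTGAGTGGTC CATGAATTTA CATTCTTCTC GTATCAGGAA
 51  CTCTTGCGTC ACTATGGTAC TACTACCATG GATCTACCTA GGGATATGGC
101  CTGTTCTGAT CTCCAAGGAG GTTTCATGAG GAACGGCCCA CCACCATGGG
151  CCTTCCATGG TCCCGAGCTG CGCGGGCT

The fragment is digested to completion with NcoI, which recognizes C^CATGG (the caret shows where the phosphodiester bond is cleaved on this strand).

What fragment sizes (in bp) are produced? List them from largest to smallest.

NcoI sites (CCATGG) start at positions 4, 76, 144, 155.
NcoI cuts after the first base of each site, so after positions 4, 76, 144, 155.
Linear molecule, 4 cuts → 5 fragments:
  1–4 → 4 bp
  5–76 → 72 bp
  77–144 → 68 bp
  145–155 → 11 bp
  156–178 → 23 bp
Sorted largest to smallest: 72, 68, 23, 11, 4 bp.

72, 68, 23, 11, 4 bp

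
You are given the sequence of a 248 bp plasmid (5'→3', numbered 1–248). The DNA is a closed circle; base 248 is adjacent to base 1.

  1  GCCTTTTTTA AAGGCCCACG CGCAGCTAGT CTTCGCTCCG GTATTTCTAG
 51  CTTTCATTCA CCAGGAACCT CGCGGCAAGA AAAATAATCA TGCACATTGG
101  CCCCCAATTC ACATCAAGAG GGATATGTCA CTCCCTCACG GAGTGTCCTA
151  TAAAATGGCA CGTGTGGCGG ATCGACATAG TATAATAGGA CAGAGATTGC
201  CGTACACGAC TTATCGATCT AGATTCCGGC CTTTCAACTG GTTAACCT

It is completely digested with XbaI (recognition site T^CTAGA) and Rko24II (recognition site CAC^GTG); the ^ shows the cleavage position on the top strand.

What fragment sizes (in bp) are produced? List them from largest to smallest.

191, 57 bp

The XbaI site (TCTAGA) starts at position 218.
XbaI cuts after the first base of each site, so after position 218.
The Rko24II site (CACGTG) starts at position 159.
Rko24II cuts after base 3 of each site, so after position 161.
Combined cut positions: 161, 218.
Circular molecule, 2 cuts → 2 fragments:
  162–218 → 57 bp
  219–248 then 1–161 → 30 + 161 = 191 bp
Sorted largest to smallest: 191, 57 bp.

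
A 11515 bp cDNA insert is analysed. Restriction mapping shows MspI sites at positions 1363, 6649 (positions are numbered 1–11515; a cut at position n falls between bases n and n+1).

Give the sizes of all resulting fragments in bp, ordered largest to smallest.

5286, 4866, 1363 bp

Linear molecule, 2 cuts → 3 fragments:
  1363 − 0 = 1363 bp
  6649 − 1363 = 5286 bp
  11515 − 6649 = 4866 bp
Sorted largest to smallest: 5286, 4866, 1363 bp.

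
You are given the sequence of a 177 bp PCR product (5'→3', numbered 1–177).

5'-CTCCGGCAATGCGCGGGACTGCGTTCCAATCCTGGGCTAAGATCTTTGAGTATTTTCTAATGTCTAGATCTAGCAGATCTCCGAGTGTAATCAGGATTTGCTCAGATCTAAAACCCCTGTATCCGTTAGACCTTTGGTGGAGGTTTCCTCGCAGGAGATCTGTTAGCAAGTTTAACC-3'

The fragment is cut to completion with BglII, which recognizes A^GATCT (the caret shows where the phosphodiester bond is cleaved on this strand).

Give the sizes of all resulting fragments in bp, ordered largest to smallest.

52, 40, 29, 26, 21, 9 bp

BglII sites (AGATCT) start at positions 40, 66, 75, 104, 156.
BglII cuts after the first base of each site, so after positions 40, 66, 75, 104, 156.
Linear molecule, 5 cuts → 6 fragments:
  1–40 → 40 bp
  41–66 → 26 bp
  67–75 → 9 bp
  76–104 → 29 bp
  105–156 → 52 bp
  157–177 → 21 bp
Sorted largest to smallest: 52, 40, 29, 26, 21, 9 bp.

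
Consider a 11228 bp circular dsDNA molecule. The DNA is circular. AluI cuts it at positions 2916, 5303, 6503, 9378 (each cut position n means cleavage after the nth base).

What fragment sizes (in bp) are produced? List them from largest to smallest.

Circular molecule, 4 cuts → 4 fragments:
  5303 − 2916 = 2387 bp
  6503 − 5303 = 1200 bp
  9378 − 6503 = 2875 bp
  wrap: 11228 − 9378 + 2916 = 4766 bp
Sorted largest to smallest: 4766, 2875, 2387, 1200 bp.

4766, 2875, 2387, 1200 bp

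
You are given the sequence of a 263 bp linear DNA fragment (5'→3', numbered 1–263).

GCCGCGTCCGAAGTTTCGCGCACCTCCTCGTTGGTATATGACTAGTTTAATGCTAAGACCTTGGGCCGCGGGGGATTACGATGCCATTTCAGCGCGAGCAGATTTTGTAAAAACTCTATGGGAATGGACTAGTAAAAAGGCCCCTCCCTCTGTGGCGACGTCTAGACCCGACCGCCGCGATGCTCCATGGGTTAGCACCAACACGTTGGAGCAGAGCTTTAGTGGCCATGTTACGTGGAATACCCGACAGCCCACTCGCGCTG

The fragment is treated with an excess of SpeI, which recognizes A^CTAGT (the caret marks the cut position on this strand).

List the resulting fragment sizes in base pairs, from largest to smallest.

SpeI sites (ACTAGT) start at positions 41, 128.
SpeI cuts after the first base of each site, so after positions 41, 128.
Linear molecule, 2 cuts → 3 fragments:
  1–41 → 41 bp
  42–128 → 87 bp
  129–263 → 135 bp
Sorted largest to smallest: 135, 87, 41 bp.

135, 87, 41 bp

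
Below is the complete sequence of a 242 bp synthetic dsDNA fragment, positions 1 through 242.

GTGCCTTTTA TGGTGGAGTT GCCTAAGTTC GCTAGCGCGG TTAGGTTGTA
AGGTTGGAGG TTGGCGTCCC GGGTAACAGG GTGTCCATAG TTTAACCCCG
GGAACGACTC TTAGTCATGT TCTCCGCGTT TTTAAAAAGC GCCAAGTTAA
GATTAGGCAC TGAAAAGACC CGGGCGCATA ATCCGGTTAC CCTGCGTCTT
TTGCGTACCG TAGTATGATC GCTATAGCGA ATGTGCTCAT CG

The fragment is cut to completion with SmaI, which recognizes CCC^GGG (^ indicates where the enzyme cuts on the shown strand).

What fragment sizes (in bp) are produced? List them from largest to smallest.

SmaI sites (CCCGGG) start at positions 68, 97, 169.
SmaI cuts after base 3 of each site, so after positions 70, 99, 171.
Linear molecule, 3 cuts → 4 fragments:
  1–70 → 70 bp
  71–99 → 29 bp
  100–171 → 72 bp
  172–242 → 71 bp
Sorted largest to smallest: 72, 71, 70, 29 bp.

72, 71, 70, 29 bp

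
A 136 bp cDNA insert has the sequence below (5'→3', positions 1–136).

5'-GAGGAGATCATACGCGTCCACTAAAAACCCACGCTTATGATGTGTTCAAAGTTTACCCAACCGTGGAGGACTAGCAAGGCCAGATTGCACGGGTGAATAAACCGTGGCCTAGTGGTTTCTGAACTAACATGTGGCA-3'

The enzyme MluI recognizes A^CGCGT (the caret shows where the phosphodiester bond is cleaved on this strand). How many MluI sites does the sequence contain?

ACGCGT occurs starting at position 12.
MluI cuts at 1 site.

1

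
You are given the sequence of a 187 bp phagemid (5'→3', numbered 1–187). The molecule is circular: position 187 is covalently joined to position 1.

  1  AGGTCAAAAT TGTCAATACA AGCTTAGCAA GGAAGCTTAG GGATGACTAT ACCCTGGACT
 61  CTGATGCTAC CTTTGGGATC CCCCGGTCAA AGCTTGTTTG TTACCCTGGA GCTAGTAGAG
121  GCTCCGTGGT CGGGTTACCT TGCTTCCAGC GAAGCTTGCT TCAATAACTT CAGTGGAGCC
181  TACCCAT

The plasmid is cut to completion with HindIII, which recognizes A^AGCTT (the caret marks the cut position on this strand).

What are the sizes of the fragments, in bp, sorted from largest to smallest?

62, 57, 55, 13 bp

HindIII sites (AAGCTT) start at positions 20, 33, 90, 152.
HindIII cuts after the first base of each site, so after positions 20, 33, 90, 152.
Circular molecule, 4 cuts → 4 fragments:
  21–33 → 13 bp
  34–90 → 57 bp
  91–152 → 62 bp
  153–187 then 1–20 → 35 + 20 = 55 bp
Sorted largest to smallest: 62, 57, 55, 13 bp.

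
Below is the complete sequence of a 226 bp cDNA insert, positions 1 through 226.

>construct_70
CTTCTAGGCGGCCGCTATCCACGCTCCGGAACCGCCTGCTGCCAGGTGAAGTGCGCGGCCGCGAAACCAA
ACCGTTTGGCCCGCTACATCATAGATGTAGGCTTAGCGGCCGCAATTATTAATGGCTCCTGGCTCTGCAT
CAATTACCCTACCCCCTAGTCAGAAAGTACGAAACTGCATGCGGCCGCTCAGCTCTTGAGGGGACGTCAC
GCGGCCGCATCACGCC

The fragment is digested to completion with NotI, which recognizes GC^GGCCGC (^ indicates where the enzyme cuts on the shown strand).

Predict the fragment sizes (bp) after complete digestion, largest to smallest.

NotI sites (GCGGCCGC) start at positions 8, 55, 106, 181, 211.
NotI cuts after base 2 of each site, so after positions 9, 56, 107, 182, 212.
Linear molecule, 5 cuts → 6 fragments:
  1–9 → 9 bp
  10–56 → 47 bp
  57–107 → 51 bp
  108–182 → 75 bp
  183–212 → 30 bp
  213–226 → 14 bp
Sorted largest to smallest: 75, 51, 47, 30, 14, 9 bp.

75, 51, 47, 30, 14, 9 bp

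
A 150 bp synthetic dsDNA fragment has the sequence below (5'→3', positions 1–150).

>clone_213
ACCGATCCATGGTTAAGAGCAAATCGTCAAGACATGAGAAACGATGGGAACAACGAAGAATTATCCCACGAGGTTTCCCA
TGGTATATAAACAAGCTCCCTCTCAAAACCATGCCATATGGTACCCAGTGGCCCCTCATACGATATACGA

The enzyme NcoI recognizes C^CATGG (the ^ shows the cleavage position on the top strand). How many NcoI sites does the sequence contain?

2

CCATGG occurs starting at positions 7, 78.
NcoI cuts at 2 sites.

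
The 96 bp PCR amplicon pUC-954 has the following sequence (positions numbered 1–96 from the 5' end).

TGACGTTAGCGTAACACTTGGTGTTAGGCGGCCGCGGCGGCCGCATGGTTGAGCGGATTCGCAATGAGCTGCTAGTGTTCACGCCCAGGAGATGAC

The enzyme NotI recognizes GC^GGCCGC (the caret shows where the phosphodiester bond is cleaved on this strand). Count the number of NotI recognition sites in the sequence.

GCGGCCGC occurs starting at positions 28, 37.
NotI cuts at 2 sites.

2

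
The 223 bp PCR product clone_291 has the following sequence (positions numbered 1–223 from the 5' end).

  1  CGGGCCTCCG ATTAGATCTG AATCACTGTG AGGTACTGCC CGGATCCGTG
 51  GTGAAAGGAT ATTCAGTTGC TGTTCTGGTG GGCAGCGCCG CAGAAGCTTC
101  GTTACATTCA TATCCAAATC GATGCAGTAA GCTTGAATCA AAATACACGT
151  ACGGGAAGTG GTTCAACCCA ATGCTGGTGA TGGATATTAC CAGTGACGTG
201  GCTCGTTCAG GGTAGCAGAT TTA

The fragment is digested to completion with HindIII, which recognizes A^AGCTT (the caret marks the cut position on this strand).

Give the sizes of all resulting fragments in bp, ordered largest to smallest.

94, 94, 35 bp

HindIII sites (AAGCTT) start at positions 94, 129.
HindIII cuts after the first base of each site, so after positions 94, 129.
Linear molecule, 2 cuts → 3 fragments:
  1–94 → 94 bp
  95–129 → 35 bp
  130–223 → 94 bp
Sorted largest to smallest: 94, 94, 35 bp.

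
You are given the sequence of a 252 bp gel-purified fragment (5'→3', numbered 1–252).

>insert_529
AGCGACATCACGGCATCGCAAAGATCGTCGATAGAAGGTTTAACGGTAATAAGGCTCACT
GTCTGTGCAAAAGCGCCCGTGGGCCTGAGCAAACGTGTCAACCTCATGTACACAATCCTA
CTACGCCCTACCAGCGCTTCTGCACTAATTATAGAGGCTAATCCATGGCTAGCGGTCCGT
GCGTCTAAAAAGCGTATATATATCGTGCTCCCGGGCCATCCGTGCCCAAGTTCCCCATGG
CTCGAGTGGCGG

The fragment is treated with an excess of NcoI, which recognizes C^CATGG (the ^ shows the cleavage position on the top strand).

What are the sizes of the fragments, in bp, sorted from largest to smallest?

NcoI sites (CCATGG) start at positions 163, 235.
NcoI cuts after the first base of each site, so after positions 163, 235.
Linear molecule, 2 cuts → 3 fragments:
  1–163 → 163 bp
  164–235 → 72 bp
  236–252 → 17 bp
Sorted largest to smallest: 163, 72, 17 bp.

163, 72, 17 bp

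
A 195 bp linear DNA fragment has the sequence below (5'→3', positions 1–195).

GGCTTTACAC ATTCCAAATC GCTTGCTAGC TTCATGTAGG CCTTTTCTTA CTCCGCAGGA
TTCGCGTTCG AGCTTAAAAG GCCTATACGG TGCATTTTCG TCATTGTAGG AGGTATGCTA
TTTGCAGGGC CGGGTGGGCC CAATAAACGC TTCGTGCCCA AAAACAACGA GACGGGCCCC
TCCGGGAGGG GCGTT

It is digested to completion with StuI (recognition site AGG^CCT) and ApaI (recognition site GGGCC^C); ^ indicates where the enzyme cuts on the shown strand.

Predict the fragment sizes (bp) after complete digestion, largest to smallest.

59, 41, 40, 38, 17 bp

StuI sites (AGGCCT) start at positions 38, 79.
StuI cuts after base 3 of each site, so after positions 40, 81.
ApaI sites (GGGCCC) start at positions 136, 174.
ApaI cuts after base 5 of each site (before the last base), so after positions 140, 178.
Combined cut positions: 40, 81, 140, 178.
Linear molecule, 4 cuts → 5 fragments:
  1–40 → 40 bp
  41–81 → 41 bp
  82–140 → 59 bp
  141–178 → 38 bp
  179–195 → 17 bp
Sorted largest to smallest: 59, 41, 40, 38, 17 bp.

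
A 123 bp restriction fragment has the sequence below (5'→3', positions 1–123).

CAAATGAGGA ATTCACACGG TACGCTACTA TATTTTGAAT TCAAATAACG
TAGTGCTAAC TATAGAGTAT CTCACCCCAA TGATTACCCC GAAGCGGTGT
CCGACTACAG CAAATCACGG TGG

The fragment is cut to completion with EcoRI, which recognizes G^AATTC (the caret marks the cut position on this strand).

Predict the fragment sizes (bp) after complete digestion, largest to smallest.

86, 28, 9 bp

EcoRI sites (GAATTC) start at positions 9, 37.
EcoRI cuts after the first base of each site, so after positions 9, 37.
Linear molecule, 2 cuts → 3 fragments:
  1–9 → 9 bp
  10–37 → 28 bp
  38–123 → 86 bp
Sorted largest to smallest: 86, 28, 9 bp.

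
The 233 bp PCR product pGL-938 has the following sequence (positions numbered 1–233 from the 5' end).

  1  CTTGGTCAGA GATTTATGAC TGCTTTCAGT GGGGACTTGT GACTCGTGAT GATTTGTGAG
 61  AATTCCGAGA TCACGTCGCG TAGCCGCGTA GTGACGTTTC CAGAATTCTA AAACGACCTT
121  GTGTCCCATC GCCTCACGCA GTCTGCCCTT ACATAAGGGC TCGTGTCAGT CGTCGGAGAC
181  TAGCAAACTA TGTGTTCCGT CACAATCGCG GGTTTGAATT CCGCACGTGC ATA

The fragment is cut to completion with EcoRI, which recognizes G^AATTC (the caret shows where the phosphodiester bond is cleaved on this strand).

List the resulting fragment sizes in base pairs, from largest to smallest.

EcoRI sites (GAATTC) start at positions 60, 103, 216.
EcoRI cuts after the first base of each site, so after positions 60, 103, 216.
Linear molecule, 3 cuts → 4 fragments:
  1–60 → 60 bp
  61–103 → 43 bp
  104–216 → 113 bp
  217–233 → 17 bp
Sorted largest to smallest: 113, 60, 43, 17 bp.

113, 60, 43, 17 bp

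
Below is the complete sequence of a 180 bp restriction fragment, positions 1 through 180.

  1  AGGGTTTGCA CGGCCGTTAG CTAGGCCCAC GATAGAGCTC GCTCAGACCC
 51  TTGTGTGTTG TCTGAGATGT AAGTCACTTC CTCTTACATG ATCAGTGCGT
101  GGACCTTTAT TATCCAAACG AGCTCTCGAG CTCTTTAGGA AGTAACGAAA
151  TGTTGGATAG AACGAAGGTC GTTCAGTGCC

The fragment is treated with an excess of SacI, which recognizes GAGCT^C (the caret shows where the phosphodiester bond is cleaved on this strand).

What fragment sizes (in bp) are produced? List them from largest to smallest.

SacI sites (GAGCTC) start at positions 35, 120, 128.
SacI cuts after base 5 of each site (before the last base), so after positions 39, 124, 132.
Linear molecule, 3 cuts → 4 fragments:
  1–39 → 39 bp
  40–124 → 85 bp
  125–132 → 8 bp
  133–180 → 48 bp
Sorted largest to smallest: 85, 48, 39, 8 bp.

85, 48, 39, 8 bp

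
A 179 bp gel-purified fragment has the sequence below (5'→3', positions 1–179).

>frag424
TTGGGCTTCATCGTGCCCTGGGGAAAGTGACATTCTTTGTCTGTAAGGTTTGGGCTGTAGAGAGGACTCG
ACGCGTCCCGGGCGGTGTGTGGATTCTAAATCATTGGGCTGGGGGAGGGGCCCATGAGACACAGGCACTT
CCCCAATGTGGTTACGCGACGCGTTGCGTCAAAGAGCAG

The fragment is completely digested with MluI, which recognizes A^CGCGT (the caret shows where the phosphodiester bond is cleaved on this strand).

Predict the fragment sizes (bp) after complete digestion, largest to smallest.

88, 71, 20 bp

MluI sites (ACGCGT) start at positions 71, 159.
MluI cuts after the first base of each site, so after positions 71, 159.
Linear molecule, 2 cuts → 3 fragments:
  1–71 → 71 bp
  72–159 → 88 bp
  160–179 → 20 bp
Sorted largest to smallest: 88, 71, 20 bp.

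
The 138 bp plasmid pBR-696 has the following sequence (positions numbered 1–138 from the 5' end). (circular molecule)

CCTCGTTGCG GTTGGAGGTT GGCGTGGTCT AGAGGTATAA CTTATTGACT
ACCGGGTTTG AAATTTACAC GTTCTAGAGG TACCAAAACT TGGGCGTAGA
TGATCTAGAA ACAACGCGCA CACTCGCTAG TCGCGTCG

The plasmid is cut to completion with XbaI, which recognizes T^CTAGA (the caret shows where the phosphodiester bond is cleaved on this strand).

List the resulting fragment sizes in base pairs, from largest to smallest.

XbaI sites (TCTAGA) start at positions 28, 73, 104.
XbaI cuts after the first base of each site, so after positions 28, 73, 104.
Circular molecule, 3 cuts → 3 fragments:
  29–73 → 45 bp
  74–104 → 31 bp
  105–138 then 1–28 → 34 + 28 = 62 bp
Sorted largest to smallest: 62, 45, 31 bp.

62, 45, 31 bp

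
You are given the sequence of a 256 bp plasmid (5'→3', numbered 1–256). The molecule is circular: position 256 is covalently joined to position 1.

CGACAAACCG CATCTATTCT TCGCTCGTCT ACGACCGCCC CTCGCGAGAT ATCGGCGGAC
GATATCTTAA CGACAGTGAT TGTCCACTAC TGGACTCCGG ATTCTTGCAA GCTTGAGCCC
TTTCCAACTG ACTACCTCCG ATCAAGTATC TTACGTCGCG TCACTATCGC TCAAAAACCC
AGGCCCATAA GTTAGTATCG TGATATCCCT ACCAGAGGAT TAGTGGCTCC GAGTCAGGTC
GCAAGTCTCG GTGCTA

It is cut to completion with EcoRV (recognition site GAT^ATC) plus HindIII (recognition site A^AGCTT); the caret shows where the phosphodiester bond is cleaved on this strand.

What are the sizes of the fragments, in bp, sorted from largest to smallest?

EcoRV sites (GATATC) start at positions 48, 61, 202.
EcoRV cuts after base 3 of each site, so after positions 50, 63, 204.
The HindIII site (AAGCTT) starts at position 109.
HindIII cuts after the first base of each site, so after position 109.
Combined cut positions: 50, 63, 109, 204.
Circular molecule, 4 cuts → 4 fragments:
  51–63 → 13 bp
  64–109 → 46 bp
  110–204 → 95 bp
  205–256 then 1–50 → 52 + 50 = 102 bp
Sorted largest to smallest: 102, 95, 46, 13 bp.

102, 95, 46, 13 bp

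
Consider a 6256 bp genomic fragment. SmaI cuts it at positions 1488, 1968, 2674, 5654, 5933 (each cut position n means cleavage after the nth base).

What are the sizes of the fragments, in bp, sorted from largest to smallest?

2980, 1488, 706, 480, 323, 279 bp

Linear molecule, 5 cuts → 6 fragments:
  1488 − 0 = 1488 bp
  1968 − 1488 = 480 bp
  2674 − 1968 = 706 bp
  5654 − 2674 = 2980 bp
  5933 − 5654 = 279 bp
  6256 − 5933 = 323 bp
Sorted largest to smallest: 2980, 1488, 706, 480, 323, 279 bp.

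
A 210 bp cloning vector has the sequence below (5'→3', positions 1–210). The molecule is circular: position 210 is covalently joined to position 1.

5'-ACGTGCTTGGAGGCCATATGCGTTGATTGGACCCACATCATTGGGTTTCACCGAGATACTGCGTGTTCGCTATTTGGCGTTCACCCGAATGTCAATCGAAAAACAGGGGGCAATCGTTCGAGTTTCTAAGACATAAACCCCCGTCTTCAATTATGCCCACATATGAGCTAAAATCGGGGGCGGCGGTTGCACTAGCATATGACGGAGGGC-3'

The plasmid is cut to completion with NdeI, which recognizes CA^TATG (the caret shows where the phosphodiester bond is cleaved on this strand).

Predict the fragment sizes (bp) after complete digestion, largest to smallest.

145, 36, 29 bp

NdeI sites (CATATG) start at positions 15, 160, 196.
NdeI cuts after base 2 of each site, so after positions 16, 161, 197.
Circular molecule, 3 cuts → 3 fragments:
  17–161 → 145 bp
  162–197 → 36 bp
  198–210 then 1–16 → 13 + 16 = 29 bp
Sorted largest to smallest: 145, 36, 29 bp.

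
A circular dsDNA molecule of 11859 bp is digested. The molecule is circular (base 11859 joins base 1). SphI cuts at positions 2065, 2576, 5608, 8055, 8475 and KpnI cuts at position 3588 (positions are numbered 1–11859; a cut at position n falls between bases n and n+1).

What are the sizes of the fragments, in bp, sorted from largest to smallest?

5449, 2447, 2020, 1012, 511, 420 bp

Combined cut positions (sorted): 2065, 2576, 3588, 5608, 8055, 8475.
Circular molecule, 6 cuts → 6 fragments:
  2576 − 2065 = 511 bp
  3588 − 2576 = 1012 bp
  5608 − 3588 = 2020 bp
  8055 − 5608 = 2447 bp
  8475 − 8055 = 420 bp
  wrap: 11859 − 8475 + 2065 = 5449 bp
Sorted largest to smallest: 5449, 2447, 2020, 1012, 511, 420 bp.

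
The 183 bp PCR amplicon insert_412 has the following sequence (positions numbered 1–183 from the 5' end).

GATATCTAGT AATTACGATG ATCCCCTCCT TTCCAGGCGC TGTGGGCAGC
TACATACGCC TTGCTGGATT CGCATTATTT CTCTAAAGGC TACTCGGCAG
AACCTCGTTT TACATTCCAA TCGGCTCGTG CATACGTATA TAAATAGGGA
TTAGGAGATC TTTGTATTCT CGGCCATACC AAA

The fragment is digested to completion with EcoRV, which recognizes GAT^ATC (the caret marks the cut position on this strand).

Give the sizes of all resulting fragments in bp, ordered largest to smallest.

180, 3 bp

The EcoRV site (GATATC) starts at position 1.
EcoRV cuts after base 3 of each site, so after position 3.
Linear molecule, 1 cut → 2 fragments:
  1–3 → 3 bp
  4–183 → 180 bp
Sorted largest to smallest: 180, 3 bp.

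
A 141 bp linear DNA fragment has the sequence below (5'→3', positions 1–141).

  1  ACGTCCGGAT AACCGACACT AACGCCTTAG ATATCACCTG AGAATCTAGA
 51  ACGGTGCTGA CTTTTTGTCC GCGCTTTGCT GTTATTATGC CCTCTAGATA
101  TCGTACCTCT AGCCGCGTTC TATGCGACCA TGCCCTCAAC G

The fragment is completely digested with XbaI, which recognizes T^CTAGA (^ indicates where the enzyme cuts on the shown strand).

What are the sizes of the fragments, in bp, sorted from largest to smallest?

XbaI sites (TCTAGA) start at positions 45, 93.
XbaI cuts after the first base of each site, so after positions 45, 93.
Linear molecule, 2 cuts → 3 fragments:
  1–45 → 45 bp
  46–93 → 48 bp
  94–141 → 48 bp
Sorted largest to smallest: 48, 48, 45 bp.

48, 48, 45 bp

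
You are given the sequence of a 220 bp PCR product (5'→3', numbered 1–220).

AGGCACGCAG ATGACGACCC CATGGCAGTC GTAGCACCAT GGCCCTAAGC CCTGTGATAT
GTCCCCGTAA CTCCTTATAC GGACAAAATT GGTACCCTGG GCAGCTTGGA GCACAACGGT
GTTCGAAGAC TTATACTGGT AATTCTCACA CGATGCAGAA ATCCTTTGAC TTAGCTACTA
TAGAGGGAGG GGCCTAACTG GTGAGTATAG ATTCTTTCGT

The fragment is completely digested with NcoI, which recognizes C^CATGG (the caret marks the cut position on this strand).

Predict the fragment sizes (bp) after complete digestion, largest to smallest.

183, 20, 17 bp

NcoI sites (CCATGG) start at positions 20, 37.
NcoI cuts after the first base of each site, so after positions 20, 37.
Linear molecule, 2 cuts → 3 fragments:
  1–20 → 20 bp
  21–37 → 17 bp
  38–220 → 183 bp
Sorted largest to smallest: 183, 20, 17 bp.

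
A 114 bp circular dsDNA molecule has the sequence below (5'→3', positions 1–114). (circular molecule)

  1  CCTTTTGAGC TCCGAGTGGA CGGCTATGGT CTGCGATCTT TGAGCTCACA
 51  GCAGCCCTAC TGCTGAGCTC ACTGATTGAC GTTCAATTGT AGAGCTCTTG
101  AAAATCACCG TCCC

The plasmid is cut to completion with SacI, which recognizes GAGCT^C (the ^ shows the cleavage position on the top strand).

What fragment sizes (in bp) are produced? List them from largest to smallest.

35, 29, 27, 23 bp

SacI sites (GAGCTC) start at positions 7, 42, 65, 92.
SacI cuts after base 5 of each site (before the last base), so after positions 11, 46, 69, 96.
Circular molecule, 4 cuts → 4 fragments:
  12–46 → 35 bp
  47–69 → 23 bp
  70–96 → 27 bp
  97–114 then 1–11 → 18 + 11 = 29 bp
Sorted largest to smallest: 35, 29, 27, 23 bp.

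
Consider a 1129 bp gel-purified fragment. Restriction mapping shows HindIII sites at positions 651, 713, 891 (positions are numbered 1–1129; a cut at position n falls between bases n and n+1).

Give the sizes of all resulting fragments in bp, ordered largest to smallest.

651, 238, 178, 62 bp

Linear molecule, 3 cuts → 4 fragments:
  651 − 0 = 651 bp
  713 − 651 = 62 bp
  891 − 713 = 178 bp
  1129 − 891 = 238 bp
Sorted largest to smallest: 651, 238, 178, 62 bp.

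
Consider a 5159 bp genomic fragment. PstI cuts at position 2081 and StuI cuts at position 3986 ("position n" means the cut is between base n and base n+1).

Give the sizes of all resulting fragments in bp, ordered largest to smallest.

2081, 1905, 1173 bp

Combined cut positions (sorted): 2081, 3986.
Linear molecule, 2 cuts → 3 fragments:
  2081 − 0 = 2081 bp
  3986 − 2081 = 1905 bp
  5159 − 3986 = 1173 bp
Sorted largest to smallest: 2081, 1905, 1173 bp.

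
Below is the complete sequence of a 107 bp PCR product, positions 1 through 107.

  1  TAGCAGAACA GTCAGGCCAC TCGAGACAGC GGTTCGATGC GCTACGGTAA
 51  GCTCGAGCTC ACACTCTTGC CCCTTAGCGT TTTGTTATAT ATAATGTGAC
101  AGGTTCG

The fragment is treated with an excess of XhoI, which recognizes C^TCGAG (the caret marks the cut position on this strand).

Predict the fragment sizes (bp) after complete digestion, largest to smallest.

XhoI sites (CTCGAG) start at positions 20, 52.
XhoI cuts after the first base of each site, so after positions 20, 52.
Linear molecule, 2 cuts → 3 fragments:
  1–20 → 20 bp
  21–52 → 32 bp
  53–107 → 55 bp
Sorted largest to smallest: 55, 32, 20 bp.

55, 32, 20 bp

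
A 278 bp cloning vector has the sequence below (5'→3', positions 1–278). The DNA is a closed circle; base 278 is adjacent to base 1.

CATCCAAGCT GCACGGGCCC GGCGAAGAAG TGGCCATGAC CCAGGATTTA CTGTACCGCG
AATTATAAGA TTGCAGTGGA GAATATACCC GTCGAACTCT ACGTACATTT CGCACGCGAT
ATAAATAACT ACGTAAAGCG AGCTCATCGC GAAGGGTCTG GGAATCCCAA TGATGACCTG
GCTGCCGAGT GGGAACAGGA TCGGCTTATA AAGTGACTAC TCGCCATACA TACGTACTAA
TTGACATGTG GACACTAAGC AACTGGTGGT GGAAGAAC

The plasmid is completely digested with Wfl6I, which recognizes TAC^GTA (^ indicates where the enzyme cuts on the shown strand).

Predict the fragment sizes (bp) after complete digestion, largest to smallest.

147, 101, 30 bp

Wfl6I sites (TACGTA) start at positions 100, 130, 231.
Wfl6I cuts after base 3 of each site, so after positions 102, 132, 233.
Circular molecule, 3 cuts → 3 fragments:
  103–132 → 30 bp
  133–233 → 101 bp
  234–278 then 1–102 → 45 + 102 = 147 bp
Sorted largest to smallest: 147, 101, 30 bp.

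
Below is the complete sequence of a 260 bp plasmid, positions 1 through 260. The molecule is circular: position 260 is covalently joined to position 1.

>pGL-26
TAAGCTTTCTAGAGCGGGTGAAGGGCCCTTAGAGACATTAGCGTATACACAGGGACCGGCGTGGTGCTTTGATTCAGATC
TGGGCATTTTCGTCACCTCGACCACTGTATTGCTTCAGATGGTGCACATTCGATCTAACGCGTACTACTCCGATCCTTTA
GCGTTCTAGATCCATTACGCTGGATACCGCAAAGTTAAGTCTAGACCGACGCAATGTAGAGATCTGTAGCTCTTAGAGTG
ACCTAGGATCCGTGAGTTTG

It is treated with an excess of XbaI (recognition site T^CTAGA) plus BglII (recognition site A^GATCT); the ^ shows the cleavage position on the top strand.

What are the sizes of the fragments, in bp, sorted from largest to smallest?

89, 68, 48, 35, 20 bp

XbaI sites (TCTAGA) start at positions 8, 165, 200.
XbaI cuts after the first base of each site, so after positions 8, 165, 200.
BglII sites (AGATCT) start at positions 76, 220.
BglII cuts after the first base of each site, so after positions 76, 220.
Combined cut positions: 8, 76, 165, 200, 220.
Circular molecule, 5 cuts → 5 fragments:
  9–76 → 68 bp
  77–165 → 89 bp
  166–200 → 35 bp
  201–220 → 20 bp
  221–260 then 1–8 → 40 + 8 = 48 bp
Sorted largest to smallest: 89, 68, 48, 35, 20 bp.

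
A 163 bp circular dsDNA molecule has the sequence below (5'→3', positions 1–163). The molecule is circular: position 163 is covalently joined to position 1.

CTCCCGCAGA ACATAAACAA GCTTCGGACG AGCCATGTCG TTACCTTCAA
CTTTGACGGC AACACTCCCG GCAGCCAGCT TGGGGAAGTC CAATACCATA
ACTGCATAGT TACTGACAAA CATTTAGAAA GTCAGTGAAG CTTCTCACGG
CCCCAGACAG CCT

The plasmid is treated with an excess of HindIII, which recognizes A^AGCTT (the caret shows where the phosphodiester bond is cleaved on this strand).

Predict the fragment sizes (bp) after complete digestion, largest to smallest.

HindIII sites (AAGCTT) start at positions 19, 138.
HindIII cuts after the first base of each site, so after positions 19, 138.
Circular molecule, 2 cuts → 2 fragments:
  20–138 → 119 bp
  139–163 then 1–19 → 25 + 19 = 44 bp
Sorted largest to smallest: 119, 44 bp.

119, 44 bp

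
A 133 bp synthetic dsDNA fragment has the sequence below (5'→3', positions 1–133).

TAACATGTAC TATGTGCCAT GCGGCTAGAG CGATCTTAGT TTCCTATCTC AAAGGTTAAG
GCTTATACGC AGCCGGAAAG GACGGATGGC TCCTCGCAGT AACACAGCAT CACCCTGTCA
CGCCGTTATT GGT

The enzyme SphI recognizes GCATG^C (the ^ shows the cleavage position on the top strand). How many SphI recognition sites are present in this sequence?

No occurrence of GCATGC is present in the sequence.
SphI does not cut: 0 sites.

0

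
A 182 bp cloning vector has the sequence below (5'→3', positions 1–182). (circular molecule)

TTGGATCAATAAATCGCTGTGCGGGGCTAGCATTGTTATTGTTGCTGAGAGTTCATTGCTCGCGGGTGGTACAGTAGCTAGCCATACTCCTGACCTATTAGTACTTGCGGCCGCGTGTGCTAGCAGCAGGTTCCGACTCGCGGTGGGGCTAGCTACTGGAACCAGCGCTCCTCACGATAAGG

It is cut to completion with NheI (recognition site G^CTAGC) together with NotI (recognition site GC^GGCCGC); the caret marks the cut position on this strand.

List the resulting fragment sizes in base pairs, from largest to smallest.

NheI sites (GCTAGC) start at positions 26, 77, 119, 148.
NheI cuts after the first base of each site, so after positions 26, 77, 119, 148.
The NotI site (GCGGCCGC) starts at position 107.
NotI cuts after base 2 of each site, so after position 108.
Combined cut positions: 26, 77, 108, 119, 148.
Circular molecule, 5 cuts → 5 fragments:
  27–77 → 51 bp
  78–108 → 31 bp
  109–119 → 11 bp
  120–148 → 29 bp
  149–182 then 1–26 → 34 + 26 = 60 bp
Sorted largest to smallest: 60, 51, 31, 29, 11 bp.

60, 51, 31, 29, 11 bp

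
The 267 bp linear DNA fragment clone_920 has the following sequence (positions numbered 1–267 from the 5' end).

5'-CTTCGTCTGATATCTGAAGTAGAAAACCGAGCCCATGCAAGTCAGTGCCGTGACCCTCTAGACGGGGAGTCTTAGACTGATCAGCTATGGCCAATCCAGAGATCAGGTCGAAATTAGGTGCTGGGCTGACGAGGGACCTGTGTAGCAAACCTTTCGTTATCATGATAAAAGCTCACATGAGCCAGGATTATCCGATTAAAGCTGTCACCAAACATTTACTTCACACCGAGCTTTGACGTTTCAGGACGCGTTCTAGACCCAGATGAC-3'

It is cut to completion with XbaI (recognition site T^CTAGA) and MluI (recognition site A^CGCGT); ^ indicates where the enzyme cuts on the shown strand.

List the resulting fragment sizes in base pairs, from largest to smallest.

189, 57, 15, 6 bp

XbaI sites (TCTAGA) start at positions 57, 252.
XbaI cuts after the first base of each site, so after positions 57, 252.
The MluI site (ACGCGT) starts at position 246.
MluI cuts after the first base of each site, so after position 246.
Combined cut positions: 57, 246, 252.
Linear molecule, 3 cuts → 4 fragments:
  1–57 → 57 bp
  58–246 → 189 bp
  247–252 → 6 bp
  253–267 → 15 bp
Sorted largest to smallest: 189, 57, 15, 6 bp.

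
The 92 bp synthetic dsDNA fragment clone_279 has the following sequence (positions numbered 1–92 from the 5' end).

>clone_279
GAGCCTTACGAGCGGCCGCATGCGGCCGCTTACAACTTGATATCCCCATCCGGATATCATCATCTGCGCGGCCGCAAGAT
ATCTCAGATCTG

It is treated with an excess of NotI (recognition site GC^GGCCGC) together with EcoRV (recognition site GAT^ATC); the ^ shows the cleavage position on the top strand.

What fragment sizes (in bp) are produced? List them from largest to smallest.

18, 14, 14, 13, 12, 11, 10 bp

NotI sites (GCGGCCGC) start at positions 12, 22, 68.
NotI cuts after base 2 of each site, so after positions 13, 23, 69.
EcoRV sites (GATATC) start at positions 39, 53, 78.
EcoRV cuts after base 3 of each site, so after positions 41, 55, 80.
Combined cut positions: 13, 23, 41, 55, 69, 80.
Linear molecule, 6 cuts → 7 fragments:
  1–13 → 13 bp
  14–23 → 10 bp
  24–41 → 18 bp
  42–55 → 14 bp
  56–69 → 14 bp
  70–80 → 11 bp
  81–92 → 12 bp
Sorted largest to smallest: 18, 14, 14, 13, 12, 11, 10 bp.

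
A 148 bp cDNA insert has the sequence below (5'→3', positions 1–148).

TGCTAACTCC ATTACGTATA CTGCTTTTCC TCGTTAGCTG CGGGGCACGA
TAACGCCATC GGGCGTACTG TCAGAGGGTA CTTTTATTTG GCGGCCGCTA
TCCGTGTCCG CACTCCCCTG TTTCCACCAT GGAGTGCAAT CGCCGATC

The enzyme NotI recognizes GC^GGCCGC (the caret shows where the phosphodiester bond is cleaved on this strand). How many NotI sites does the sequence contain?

GCGGCCGC occurs starting at position 91.
NotI cuts at 1 site.

1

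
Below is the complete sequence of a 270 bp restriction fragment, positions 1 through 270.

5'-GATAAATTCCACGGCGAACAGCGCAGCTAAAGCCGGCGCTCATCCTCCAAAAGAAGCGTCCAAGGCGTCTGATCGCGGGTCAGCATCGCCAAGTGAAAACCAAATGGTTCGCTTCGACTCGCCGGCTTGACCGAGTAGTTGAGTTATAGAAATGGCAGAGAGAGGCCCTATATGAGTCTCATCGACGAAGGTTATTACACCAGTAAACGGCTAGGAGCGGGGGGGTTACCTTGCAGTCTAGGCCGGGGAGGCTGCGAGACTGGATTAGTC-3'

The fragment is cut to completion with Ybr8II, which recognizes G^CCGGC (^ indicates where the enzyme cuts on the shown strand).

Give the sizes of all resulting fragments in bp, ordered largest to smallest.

Ybr8II sites (GCCGGC) start at positions 32, 121.
Ybr8II cuts after the first base of each site, so after positions 32, 121.
Linear molecule, 2 cuts → 3 fragments:
  1–32 → 32 bp
  33–121 → 89 bp
  122–270 → 149 bp
Sorted largest to smallest: 149, 89, 32 bp.

149, 89, 32 bp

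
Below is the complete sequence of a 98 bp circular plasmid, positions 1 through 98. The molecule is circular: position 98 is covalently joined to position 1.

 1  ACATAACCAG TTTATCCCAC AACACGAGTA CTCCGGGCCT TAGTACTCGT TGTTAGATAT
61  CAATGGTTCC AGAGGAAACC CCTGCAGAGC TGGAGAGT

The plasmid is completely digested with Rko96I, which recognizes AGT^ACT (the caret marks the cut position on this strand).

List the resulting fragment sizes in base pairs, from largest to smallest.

83, 15 bp

Rko96I sites (AGTACT) start at positions 27, 42.
Rko96I cuts after base 3 of each site, so after positions 29, 44.
Circular molecule, 2 cuts → 2 fragments:
  30–44 → 15 bp
  45–98 then 1–29 → 54 + 29 = 83 bp
Sorted largest to smallest: 83, 15 bp.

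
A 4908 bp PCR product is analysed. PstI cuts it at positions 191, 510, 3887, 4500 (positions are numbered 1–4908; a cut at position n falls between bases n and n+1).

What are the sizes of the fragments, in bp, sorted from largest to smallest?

Linear molecule, 4 cuts → 5 fragments:
  191 − 0 = 191 bp
  510 − 191 = 319 bp
  3887 − 510 = 3377 bp
  4500 − 3887 = 613 bp
  4908 − 4500 = 408 bp
Sorted largest to smallest: 3377, 613, 408, 319, 191 bp.

3377, 613, 408, 319, 191 bp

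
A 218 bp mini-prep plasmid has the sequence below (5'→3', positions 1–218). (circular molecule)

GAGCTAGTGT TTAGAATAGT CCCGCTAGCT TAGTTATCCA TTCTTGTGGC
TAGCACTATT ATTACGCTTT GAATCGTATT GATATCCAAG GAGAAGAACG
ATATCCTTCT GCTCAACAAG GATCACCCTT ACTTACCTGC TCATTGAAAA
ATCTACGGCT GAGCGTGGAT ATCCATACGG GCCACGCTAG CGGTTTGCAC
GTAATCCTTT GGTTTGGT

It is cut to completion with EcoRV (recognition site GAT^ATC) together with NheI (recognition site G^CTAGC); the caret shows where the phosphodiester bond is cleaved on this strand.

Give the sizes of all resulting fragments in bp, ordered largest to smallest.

EcoRV sites (GATATC) start at positions 81, 100, 168.
EcoRV cuts after base 3 of each site, so after positions 83, 102, 170.
NheI sites (GCTAGC) start at positions 24, 49, 186.
NheI cuts after the first base of each site, so after positions 24, 49, 186.
Combined cut positions: 24, 49, 83, 102, 170, 186.
Circular molecule, 6 cuts → 6 fragments:
  25–49 → 25 bp
  50–83 → 34 bp
  84–102 → 19 bp
  103–170 → 68 bp
  171–186 → 16 bp
  187–218 then 1–24 → 32 + 24 = 56 bp
Sorted largest to smallest: 68, 56, 34, 25, 19, 16 bp.

68, 56, 34, 25, 19, 16 bp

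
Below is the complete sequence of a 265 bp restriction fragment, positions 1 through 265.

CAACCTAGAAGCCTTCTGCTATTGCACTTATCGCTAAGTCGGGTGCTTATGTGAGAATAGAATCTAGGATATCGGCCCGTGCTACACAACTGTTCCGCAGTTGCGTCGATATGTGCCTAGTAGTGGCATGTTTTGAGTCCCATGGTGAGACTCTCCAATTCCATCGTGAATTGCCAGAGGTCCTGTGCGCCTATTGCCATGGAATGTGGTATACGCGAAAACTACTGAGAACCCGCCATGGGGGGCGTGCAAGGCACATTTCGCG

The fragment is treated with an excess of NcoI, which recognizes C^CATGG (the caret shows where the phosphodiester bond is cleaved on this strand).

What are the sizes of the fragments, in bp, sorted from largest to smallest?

140, 57, 39, 29 bp

NcoI sites (CCATGG) start at positions 140, 197, 236.
NcoI cuts after the first base of each site, so after positions 140, 197, 236.
Linear molecule, 3 cuts → 4 fragments:
  1–140 → 140 bp
  141–197 → 57 bp
  198–236 → 39 bp
  237–265 → 29 bp
Sorted largest to smallest: 140, 57, 39, 29 bp.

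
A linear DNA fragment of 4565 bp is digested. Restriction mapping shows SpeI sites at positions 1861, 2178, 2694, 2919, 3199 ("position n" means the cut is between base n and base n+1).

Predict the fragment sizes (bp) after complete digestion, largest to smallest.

Linear molecule, 5 cuts → 6 fragments:
  1861 − 0 = 1861 bp
  2178 − 1861 = 317 bp
  2694 − 2178 = 516 bp
  2919 − 2694 = 225 bp
  3199 − 2919 = 280 bp
  4565 − 3199 = 1366 bp
Sorted largest to smallest: 1861, 1366, 516, 317, 280, 225 bp.

1861, 1366, 516, 317, 280, 225 bp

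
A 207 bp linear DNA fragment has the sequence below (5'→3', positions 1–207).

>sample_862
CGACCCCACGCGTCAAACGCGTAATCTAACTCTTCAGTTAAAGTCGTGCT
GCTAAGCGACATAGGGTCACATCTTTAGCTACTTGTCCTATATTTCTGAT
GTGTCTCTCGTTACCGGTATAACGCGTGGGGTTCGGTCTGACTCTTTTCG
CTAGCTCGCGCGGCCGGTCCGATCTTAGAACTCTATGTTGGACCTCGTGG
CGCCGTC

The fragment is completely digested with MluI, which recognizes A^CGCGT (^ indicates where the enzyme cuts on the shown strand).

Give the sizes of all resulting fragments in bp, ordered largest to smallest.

MluI sites (ACGCGT) start at positions 8, 17, 122.
MluI cuts after the first base of each site, so after positions 8, 17, 122.
Linear molecule, 3 cuts → 4 fragments:
  1–8 → 8 bp
  9–17 → 9 bp
  18–122 → 105 bp
  123–207 → 85 bp
Sorted largest to smallest: 105, 85, 9, 8 bp.

105, 85, 9, 8 bp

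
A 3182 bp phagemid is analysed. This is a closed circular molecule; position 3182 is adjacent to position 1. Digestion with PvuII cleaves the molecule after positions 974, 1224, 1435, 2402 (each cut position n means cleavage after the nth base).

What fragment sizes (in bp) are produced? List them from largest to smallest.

Circular molecule, 4 cuts → 4 fragments:
  1224 − 974 = 250 bp
  1435 − 1224 = 211 bp
  2402 − 1435 = 967 bp
  wrap: 3182 − 2402 + 974 = 1754 bp
Sorted largest to smallest: 1754, 967, 250, 211 bp.

1754, 967, 250, 211 bp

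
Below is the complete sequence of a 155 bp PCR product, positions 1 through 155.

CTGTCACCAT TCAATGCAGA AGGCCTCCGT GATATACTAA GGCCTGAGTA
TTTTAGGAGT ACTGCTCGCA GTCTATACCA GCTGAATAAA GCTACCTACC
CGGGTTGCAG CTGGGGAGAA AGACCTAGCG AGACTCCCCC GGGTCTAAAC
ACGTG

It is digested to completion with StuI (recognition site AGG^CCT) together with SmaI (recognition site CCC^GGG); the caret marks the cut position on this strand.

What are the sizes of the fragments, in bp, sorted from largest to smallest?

StuI sites (AGGCCT) start at positions 21, 40.
StuI cuts after base 3 of each site, so after positions 23, 42.
SmaI sites (CCCGGG) start at positions 99, 138.
SmaI cuts after base 3 of each site, so after positions 101, 140.
Combined cut positions: 23, 42, 101, 140.
Linear molecule, 4 cuts → 5 fragments:
  1–23 → 23 bp
  24–42 → 19 bp
  43–101 → 59 bp
  102–140 → 39 bp
  141–155 → 15 bp
Sorted largest to smallest: 59, 39, 23, 19, 15 bp.

59, 39, 23, 19, 15 bp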